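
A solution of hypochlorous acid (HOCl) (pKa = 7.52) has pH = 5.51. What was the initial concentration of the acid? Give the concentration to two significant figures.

C₀ = 3.2 × 10^-4 M

[H+] = 10^(-5.51) = 3.09 × 10^-6 M = x
Ka = 10^(−7.52) = 3.02 × 10^-8
Ka = x²/(C₀ − x) ⇒ C₀ = x + x²/Ka
C₀ = 3.09 × 10^-6 + (3.09 × 10^-6)²/(3.02 × 10^-8) = 3.19 × 10^-4 M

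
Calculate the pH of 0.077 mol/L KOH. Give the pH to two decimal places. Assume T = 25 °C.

pH = 12.89

KOH is a strong base; [OH-] = 0.077 M.
pOH = -log(0.077) = 1.11
pH = 14.00 - 1.11 = 12.89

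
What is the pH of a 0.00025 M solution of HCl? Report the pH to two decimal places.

HCl is a strong acid and dissociates completely, so [H+] = 0.00025 M.
pH = -log(0.00025) = 3.60

pH = 3.60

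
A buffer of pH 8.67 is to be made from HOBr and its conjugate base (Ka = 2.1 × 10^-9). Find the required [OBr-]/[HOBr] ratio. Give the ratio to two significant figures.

ratio = 0.98

pKa = -log(2.1 × 10^-9) = 8.678
pH = pKa + log(r) ⇒ log(r) = 8.67 − 8.678 = -0.008
r = [OBr-]/[HOBr] = 10^(-0.008) = 0.982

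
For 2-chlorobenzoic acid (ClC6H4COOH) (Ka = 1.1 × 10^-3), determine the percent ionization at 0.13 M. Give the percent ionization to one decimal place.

8.8%

ClC6H4COOH ⇌ ClC6H4COO- + H+; let x = [H+] at equilibrium.
Solve x² + 0.0011x − 0.000143 = 0 → x = 1.14 × 10^-2 M
% ionization = x/C₀ × 100% = 1.14 × 10^-2/0.13 × 100% = 8.8%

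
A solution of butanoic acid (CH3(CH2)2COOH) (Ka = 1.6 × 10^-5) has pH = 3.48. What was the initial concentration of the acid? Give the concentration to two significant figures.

C₀ = 7.2 × 10^-3 M

[H+] = 10^(-3.48) = 3.31 × 10^-4 M = x
Ka = x²/(C₀ − x) ⇒ C₀ = x + x²/Ka
C₀ = 3.31 × 10^-4 + (3.31 × 10^-4)²/(1.6 × 10^-5) = 7.18 × 10^-3 M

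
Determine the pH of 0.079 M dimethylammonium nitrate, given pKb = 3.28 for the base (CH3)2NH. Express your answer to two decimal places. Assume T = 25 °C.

(CH3)2NH2+ is the conjugate acid of the weak base (CH3)2NH.
Kb = 10^(−3.28) = 5.25 × 10^-4
Ka = Kw/Kb = 1.0×10^-14 / 5.25 × 10^-4 = 1.90 × 10^-11
From the ICE table, Ka = [H+]²/(0.079 − [H+]) = 1.90 × 10^-11.
Since Ka ≪ C₀, [H+] ≈ √(Ka·C₀) = 1.23 × 10^-6 M.
([H+]/C₀ = 0.0016% < 5%, so the approximation holds.)
pH = −log[H+] = −log(1.23 × 10^-6) = 5.91

pH = 5.91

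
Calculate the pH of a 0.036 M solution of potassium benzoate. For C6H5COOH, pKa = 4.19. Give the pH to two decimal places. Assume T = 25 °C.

pH = 8.37

C6H5COO- is the conjugate base of the weak acid C6H5COOH.
Ka = 10^(−4.19) = 6.46 × 10^-5
Kb = Kw/Ka = 1.0×10^-14 / 6.46 × 10^-5 = 1.55 × 10^-10
From the ICE table, Kb = [OH-]²/(0.036 − [OH-]) = 1.55 × 10^-10.
Since Kb ≪ C₀, [OH-] ≈ √(Kb·C₀) = 2.36 × 10^-6 M.
Check: 0.0066% ionized — well under 5%, approximation valid.
pOH = 5.63, so pH = 14.00 − pOH = 8.37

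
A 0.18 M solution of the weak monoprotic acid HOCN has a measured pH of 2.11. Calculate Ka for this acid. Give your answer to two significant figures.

[H+] = 10^(-2.11) = 7.76 × 10^-3 M
At equilibrium [HA] = 0.18 − 7.76 × 10^-3 = 1.72 × 10^-1 M
Ka = [H+][A-]/[HA] = (7.76 × 10^-3)² / 1.72 × 10^-1 = 3.5 × 10^-4

Ka = 3.5 × 10^-4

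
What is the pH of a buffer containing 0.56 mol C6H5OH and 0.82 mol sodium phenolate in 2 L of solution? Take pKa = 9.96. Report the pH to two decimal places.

pH = 10.13

Henderson–Hasselbalch: pH = pKa + log([C6H5O-]/[C6H5OH]) = 9.96 + log(0.82/0.56)
pH = 9.96 + (+0.166) = 10.13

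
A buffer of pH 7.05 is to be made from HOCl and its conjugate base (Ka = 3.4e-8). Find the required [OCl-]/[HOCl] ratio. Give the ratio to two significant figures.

ratio = 0.38

pKa = -log(3.4 × 10^-8) = 7.469
pH = pKa + log(r) ⇒ log(r) = 7.05 − 7.469 = -0.419
r = [OCl-]/[HOCl] = 10^(-0.419) = 0.381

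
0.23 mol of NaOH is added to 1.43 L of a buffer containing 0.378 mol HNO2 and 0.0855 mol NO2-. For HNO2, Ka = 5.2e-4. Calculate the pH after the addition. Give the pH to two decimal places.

After neutralization: n(HNO2) = 0.148 mol, n(NO2-) = 0.316 mol.
pKa = −log(5.2 × 10^-4) = 3.284
pH = pKa + log(n_NO2-/n_HNO2) = 3.284 + log(0.316/0.148) = 3.284 + (+0.329)

pH = 3.61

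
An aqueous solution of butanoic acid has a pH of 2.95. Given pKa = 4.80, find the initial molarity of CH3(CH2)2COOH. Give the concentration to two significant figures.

[H+] = 10^(-2.95) = 1.12 × 10^-3 M = x
Ka = 10^(−4.80) = 1.58 × 10^-5
Ka = x²/(C₀ − x) ⇒ C₀ = x + x²/Ka
C₀ = 1.12 × 10^-3 + (1.12 × 10^-3)²/(1.58 × 10^-5) = 8.05 × 10^-2 M

C₀ = 8.1 × 10^-2 M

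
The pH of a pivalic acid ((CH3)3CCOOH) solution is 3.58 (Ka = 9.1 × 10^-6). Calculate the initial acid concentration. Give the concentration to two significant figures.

[H+] = 10^(-3.58) = 2.63 × 10^-4 M = x
Ka = x²/(C₀ − x) ⇒ C₀ = x + x²/Ka
C₀ = 2.63 × 10^-4 + (2.63 × 10^-4)²/(9.1 × 10^-6) = 7.86 × 10^-3 M

C₀ = 7.9 × 10^-3 M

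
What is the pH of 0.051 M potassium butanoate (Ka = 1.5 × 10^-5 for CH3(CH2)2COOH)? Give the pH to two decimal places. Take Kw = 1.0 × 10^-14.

CH3(CH2)2COO- is the conjugate base of the weak acid CH3(CH2)2COOH.
Kb = Kw/Ka = 1.0×10^-14 / 1.5 × 10^-5 = 6.67 × 10^-10
Kb = x²/(0.051 − x) = 6.67 × 10^-10
Assume x ≪ 0.051: x ≈ √(6.67 × 10^-10 × 0.051) = 5.83 × 10^-6 M
pOH = −log(5.83 × 10^-6) = 5.23; pH = 14.00 − 5.23 = 8.77

pH = 8.77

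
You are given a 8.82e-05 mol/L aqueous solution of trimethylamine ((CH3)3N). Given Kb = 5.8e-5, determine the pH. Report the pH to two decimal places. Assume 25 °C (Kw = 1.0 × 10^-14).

(CH3)3N + H2O ⇌ (CH3)3NH+ + OH-
Kb = x²/(8.82e-05 − x) = 5.8 × 10^-5
The 5% rule fails; solving x² + Kb·x − Kb·C₀ = 0 exactly:
x = (−Kb + √(Kb² + 4·Kb·C₀))/2 = 4.82 × 10^-5 M
pOH = 4.32, so pH = 14.00 − pOH = 9.68

pH = 9.68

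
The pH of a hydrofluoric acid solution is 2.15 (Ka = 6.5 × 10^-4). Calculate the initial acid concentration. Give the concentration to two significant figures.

[H+] = 10^(-2.15) = 7.08 × 10^-3 M = x
Ka = x²/(C₀ − x) ⇒ C₀ = x + x²/Ka
C₀ = 7.08 × 10^-3 + (7.08 × 10^-3)²/(6.5 × 10^-4) = 8.42 × 10^-2 M

C₀ = 8.4 × 10^-2 M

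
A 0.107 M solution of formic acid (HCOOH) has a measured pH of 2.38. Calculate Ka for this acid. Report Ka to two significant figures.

Ka = 1.7 × 10^-4

[H+] = 10^(-2.38) = 4.17 × 10^-3 M
At equilibrium [HA] = 0.107 − 4.17 × 10^-3 = 1.03 × 10^-1 M
Ka = [H+][A-]/[HA] = (4.17 × 10^-3)² / 1.03 × 10^-1 = 1.7 × 10^-4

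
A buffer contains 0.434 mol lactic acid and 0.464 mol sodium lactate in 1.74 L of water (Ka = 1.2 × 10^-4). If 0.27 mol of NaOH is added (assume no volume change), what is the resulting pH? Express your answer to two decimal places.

pH = 4.57

After neutralization: n(CH3CH(OH)COOH) = 0.164 mol, n(CH3CH(OH)COO-) = 0.734 mol.
pKa = −log(1.2 × 10^-4) = 3.921
Henderson–Hasselbalch with mole ratio 0.734/0.164: pH = 3.921 + (+0.651)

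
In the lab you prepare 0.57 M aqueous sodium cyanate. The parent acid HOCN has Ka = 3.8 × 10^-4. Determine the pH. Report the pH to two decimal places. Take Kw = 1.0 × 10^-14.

pH = 8.59

OCN- is the conjugate base of the weak acid HOCN.
Kb = Kw/Ka = 1.0×10^-14 / 3.8 × 10^-4 = 2.63 × 10^-11
Let x = [OH-] at equilibrium. Kb = x²/(0.57 − x).
Since Kb ≪ C₀, x ≈ √(Kb·C₀) = 3.87 × 10^-6 M.
Check: 0.00068% ionized — well under 5%, approximation valid.
pOH = −log(3.87 × 10^-6) = 5.41; pH = 14.00 − 5.41 = 8.59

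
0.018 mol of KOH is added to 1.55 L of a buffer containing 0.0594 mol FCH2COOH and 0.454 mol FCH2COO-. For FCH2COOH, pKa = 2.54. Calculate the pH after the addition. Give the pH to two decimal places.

pH = 3.60

OH- converts FCH2COOH to FCH2COO-: FCH2COOH → 0.0414 mol, FCH2COO- → 0.472 mol.
pH = pKa + log(n_FCH2COO-/n_FCH2COOH) = 2.54 + log(0.472/0.0414) = 2.54 + (+1.057)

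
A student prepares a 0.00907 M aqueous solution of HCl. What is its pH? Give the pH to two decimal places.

pH = 2.04

HCl is a strong acid and dissociates completely, so [H+] = 0.00907 M.
pH = -log(0.00907) = 2.04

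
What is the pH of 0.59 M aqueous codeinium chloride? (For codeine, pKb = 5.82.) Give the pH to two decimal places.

pH = 4.20

C18H22NO3+ is the conjugate acid of the weak base C18H21NO3.
Kb = 10^(−5.82) = 1.51 × 10^-6
Ka = Kw/Kb = 1.0×10^-14 / 1.51 × 10^-6 = 6.62 × 10^-9
Ka = [H+]²/(0.59 − [H+]) = 6.62 × 10^-9
Assume [H+] ≪ 0.59: [H+] ≈ √(6.62 × 10^-9 × 0.59) = 6.25 × 10^-5 M
pH = −log(6.25 × 10^-5) = 4.20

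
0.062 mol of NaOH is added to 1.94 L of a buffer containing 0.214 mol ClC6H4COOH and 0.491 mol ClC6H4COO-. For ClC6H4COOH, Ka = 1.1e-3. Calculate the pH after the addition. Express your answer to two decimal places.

OH- converts ClC6H4COOH to ClC6H4COO-: ClC6H4COOH → 0.152 mol, ClC6H4COO- → 0.553 mol.
pKa = −log(1.1 × 10^-3) = 2.959
Henderson–Hasselbalch with mole ratio 0.553/0.152: pH = 2.959 + (+0.561)

pH = 3.52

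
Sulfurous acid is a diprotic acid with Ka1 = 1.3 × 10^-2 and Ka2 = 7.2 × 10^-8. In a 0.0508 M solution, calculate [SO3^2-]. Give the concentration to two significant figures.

First ionization gives [H+] ≈ [HSO3-] = 2.00 × 10^-2 M.
Second step: Ka2 = [H+][SO3^2-]/[HSO3-] ≈ [SO3^2-] (since [H+] ≈ [HSO3-]).
So [SO3^2-] ≈ Ka2.

7.2 × 10^-8 M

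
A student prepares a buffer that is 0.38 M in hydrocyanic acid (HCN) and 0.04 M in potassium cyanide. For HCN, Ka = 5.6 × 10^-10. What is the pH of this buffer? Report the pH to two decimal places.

pH = 8.27

pKa = −log(5.6 × 10^-10) = 9.252
Henderson–Hasselbalch: pH = pKa + log([CN-]/[HCN]) = 9.252 + log(0.04/0.38)
pH = 9.252 + (-0.978) = 8.27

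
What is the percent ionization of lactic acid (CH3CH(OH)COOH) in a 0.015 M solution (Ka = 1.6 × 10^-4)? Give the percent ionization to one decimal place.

CH3CH(OH)COOH ⇌ CH3CH(OH)COO- + H+; let x = [H+] at equilibrium.
Solve x² + 0.00016x − 2.4e-06 = 0 → x = 1.47 × 10^-3 M
Fraction ionized = 1.47 × 10^-3 / 0.015 = 0.0980 → 9.8%

9.8%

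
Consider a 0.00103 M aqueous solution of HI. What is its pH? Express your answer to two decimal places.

HI is a strong acid and dissociates completely, so [H+] = 0.00103 M.
pH = -log(0.00103) = 2.99

pH = 2.99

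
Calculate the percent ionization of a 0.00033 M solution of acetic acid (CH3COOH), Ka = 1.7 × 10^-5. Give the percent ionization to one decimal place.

20.3%

CH3COOH ⇌ CH3COO- + H+; let x = [H+] at equilibrium.
Solve x² + 1.7e-05x − 5.61e-09 = 0 → x = 6.69 × 10^-5 M
% ionization = x/C₀ × 100% = 6.69 × 10^-5/0.00033 × 100% = 20.3%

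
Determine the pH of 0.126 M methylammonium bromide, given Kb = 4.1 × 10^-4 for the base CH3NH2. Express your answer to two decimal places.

CH3NH3+ is the conjugate acid of the weak base CH3NH2.
Ka = Kw/Kb = 1.0×10^-14 / 4.1 × 10^-4 = 2.44 × 10^-11
From the ICE table, Ka = x²/(0.126 − x) = 2.44 × 10^-11.
Assume x ≪ 0.126: x ≈ √(2.44 × 10^-11 × 0.126) = 1.75 × 10^-6 M
pH = −log[H+] = −log(1.75 × 10^-6) = 5.76

pH = 5.76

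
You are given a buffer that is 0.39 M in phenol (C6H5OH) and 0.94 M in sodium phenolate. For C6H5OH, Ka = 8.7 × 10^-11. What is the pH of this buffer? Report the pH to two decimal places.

pKa = −log(8.7 × 10^-11) = 10.060
pH = pKa + log([A⁻]/[HA]) = 10.060 + log(0.94/0.39)
pH = 10.060 + (+0.382) = 10.44

pH = 10.44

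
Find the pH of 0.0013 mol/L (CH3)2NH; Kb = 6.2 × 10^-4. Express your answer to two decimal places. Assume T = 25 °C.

pH = 10.81

(CH3)2NH + H2O ⇌ (CH3)2NH2+ + OH-
Kb = x²/(0.0013 − x) = 6.2 × 10^-4
The 5% rule fails; solving x² + Kb·x − Kb·C₀ = 0 exactly:
x = [−0.00062 + √(0.00062² + 3.22e-06)]/2 = 6.40 × 10^-4 M
pOH = 3.19, so pH = 14.00 − pOH = 10.81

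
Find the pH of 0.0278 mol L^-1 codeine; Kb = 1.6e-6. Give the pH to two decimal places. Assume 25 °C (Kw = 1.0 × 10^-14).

pH = 10.32

C18H21NO3 + H2O ⇌ C18H22NO3+ + OH-
Kb = [OH-]²/(0.0278 − [OH-]) = 1.6 × 10^-6
Neglecting [OH-] in the denominator: [OH-] = √(1.6 × 10^-6 × 0.0278) = 2.11 × 10^-4 M
pOH = 3.68, so pH = 14.00 − pOH = 10.32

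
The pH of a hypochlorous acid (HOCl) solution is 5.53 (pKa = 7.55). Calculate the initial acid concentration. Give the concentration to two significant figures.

C₀ = 3.1 × 10^-4 M

[H+] = 10^(-5.53) = 2.95 × 10^-6 M = x
Ka = 10^(−7.55) = 2.82 × 10^-8
Ka = x²/(C₀ − x) ⇒ C₀ = x + x²/Ka
C₀ = 2.95 × 10^-6 + (2.95 × 10^-6)²/(2.82 × 10^-8) = 3.12 × 10^-4 M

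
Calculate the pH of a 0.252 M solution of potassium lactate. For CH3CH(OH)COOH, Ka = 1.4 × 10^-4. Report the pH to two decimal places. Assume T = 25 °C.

pH = 8.63

CH3CH(OH)COO- is the conjugate base of the weak acid CH3CH(OH)COOH.
Kb = Kw/Ka = 1.0×10^-14 / 1.4 × 10^-4 = 7.14 × 10^-11
From the ICE table, Kb = [OH-]²/(0.252 − [OH-]) = 7.14 × 10^-11.
Assume [OH-] ≪ 0.252: [OH-] ≈ √(7.14 × 10^-11 × 0.252) = 4.24 × 10^-6 M
pOH = 5.37, so pH = 14.00 − pOH = 8.63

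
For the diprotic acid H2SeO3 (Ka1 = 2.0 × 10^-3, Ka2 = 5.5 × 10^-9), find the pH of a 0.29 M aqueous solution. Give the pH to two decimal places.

Since Ka1 ≫ Ka2, the first ionization dominates [H+].
Ka1 = x²/(0.29 − x) = 2.0 × 10^-3
Solving the quadratic: x = (−Ka1 + √(Ka1² + 4·Ka1·C₀))/2 = 2.31 × 10^-2 M
pH = −log(2.31 × 10^-2) = 1.64

pH = 1.64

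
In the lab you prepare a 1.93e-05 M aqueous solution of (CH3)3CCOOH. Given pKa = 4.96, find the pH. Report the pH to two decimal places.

(CH3)3CCOOH ⇌ (CH3)3CCOO- + H+
Ka = 10^(−4.96) = 1.10 × 10^-5
Ka = x²/(1.93e-05 − x) = 1.10 × 10^-5
Here C₀/Ka ≈ 1.75, so the small-x approximation fails. Use the quadratic:
x = (−Ka + √(Ka² + 4·Ka·C₀))/2 = 1.01 × 10^-5 M
pH = −log(1.01 × 10^-5) = 5.00

pH = 5.00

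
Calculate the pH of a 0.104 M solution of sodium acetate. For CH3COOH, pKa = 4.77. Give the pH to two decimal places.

CH3COO- is the conjugate base of the weak acid CH3COOH.
Ka = 10^(−4.77) = 1.70 × 10^-5
Kb = Kw/Ka = 1.0×10^-14 / 1.70 × 10^-5 = 5.88 × 10^-10
From the ICE table, Kb = [OH-]²/(0.104 − [OH-]) = 5.88 × 10^-10.
Since Kb ≪ C₀, [OH-] ≈ √(Kb·C₀) = 7.82 × 10^-6 M.
([OH-]/C₀ = 0.0075% < 5%, so the approximation holds.)
pOH = −log(7.82 × 10^-6) = 5.11; pH = 14.00 − 5.11 = 8.89

pH = 8.89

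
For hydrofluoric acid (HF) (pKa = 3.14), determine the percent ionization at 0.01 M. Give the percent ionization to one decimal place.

23.5%

HF ⇌ F- + H+; let x = [H+] at equilibrium.
Ka = 10^(−3.14) = 7.24 × 10^-4
Ka = x²/(C₀ − x); solving the quadratic gives x = 2.35 × 10^-3 M.
Fraction ionized = 2.35 × 10^-3 / 0.01 = 0.2350 → 23.5%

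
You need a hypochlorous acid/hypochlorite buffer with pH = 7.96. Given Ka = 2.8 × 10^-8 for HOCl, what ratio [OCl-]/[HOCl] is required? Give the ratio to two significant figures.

ratio = 2.6

pKa = -log(2.8 × 10^-8) = 7.553
pH = pKa + log(r) ⇒ log(r) = 7.96 − 7.553 = +0.407
r = [OCl-]/[HOCl] = 10^(+0.407) = 2.55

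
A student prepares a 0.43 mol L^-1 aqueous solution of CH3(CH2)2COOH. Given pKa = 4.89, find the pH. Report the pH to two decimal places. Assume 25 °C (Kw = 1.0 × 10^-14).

pH = 2.63

CH3(CH2)2COOH ⇌ CH3(CH2)2COO- + H+
Ka = 10^(−4.89) = 1.29 × 10^-5
Let x = [H+] at equilibrium. Ka = x²/(0.43 − x).
Since Ka ≪ C₀, x ≈ √(Ka·C₀) = 2.36 × 10^-3 M.
Check: 0.55% ionized — well under 5%, approximation valid.
pH = −log[H+] = −log(2.36 × 10^-3) = 2.63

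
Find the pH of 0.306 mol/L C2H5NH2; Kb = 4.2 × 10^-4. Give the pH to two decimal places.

pH = 12.05

C2H5NH2 + H2O ⇌ C2H5NH3+ + OH-
Let x = [OH-] at equilibrium. Kb = x²/(0.306 − x).
Since Kb ≪ C₀, x ≈ √(Kb·C₀) = 1.13 × 10^-2 M.
Check: 3.7% ionized — well under 5%, approximation valid.
pOH = 1.95, so pH = 14.00 − pOH = 12.05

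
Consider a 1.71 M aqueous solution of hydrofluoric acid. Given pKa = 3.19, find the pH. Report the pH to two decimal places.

HF ⇌ F- + H+
Ka = 10^(−3.19) = 6.46 × 10^-4
From the ICE table, Ka = [H+]²/(1.71 − [H+]) = 6.46 × 10^-4.
Neglecting [H+] in the denominator: [H+] = √(6.46 × 10^-4 × 1.71) = 3.32 × 10^-2 M
Check: 1.9% ionized — well under 5%, approximation valid.
pH = −log(3.32 × 10^-2) = 1.48

pH = 1.48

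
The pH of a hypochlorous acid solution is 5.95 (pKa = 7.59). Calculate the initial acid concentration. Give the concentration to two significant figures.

[H+] = 10^(-5.95) = 1.12 × 10^-6 M = x
Ka = 10^(−7.59) = 2.57 × 10^-8
Ka = x²/(C₀ − x) ⇒ C₀ = x + x²/Ka
C₀ = 1.12 × 10^-6 + (1.12 × 10^-6)²/(2.57 × 10^-8) = 4.99 × 10^-5 M

C₀ = 5.0 × 10^-5 M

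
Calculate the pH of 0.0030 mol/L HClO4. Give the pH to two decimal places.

pH = 2.52

HClO4 is a strong acid and dissociates completely, so [H+] = 0.0030 M.
pH = -log(0.003) = 2.52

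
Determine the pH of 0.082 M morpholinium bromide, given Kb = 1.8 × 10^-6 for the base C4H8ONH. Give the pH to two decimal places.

C4H8ONH2+ is the conjugate acid of the weak base C4H8ONH.
Ka = Kw/Kb = 1.0×10^-14 / 1.8 × 10^-6 = 5.56 × 10^-9
Ka = [H+]²/(0.082 − [H+]) = 5.56 × 10^-9
Assume [H+] ≪ 0.082: [H+] ≈ √(5.56 × 10^-9 × 0.082) = 2.14 × 10^-5 M
pH = −log[H+] = −log(2.14 × 10^-5) = 4.67

pH = 4.67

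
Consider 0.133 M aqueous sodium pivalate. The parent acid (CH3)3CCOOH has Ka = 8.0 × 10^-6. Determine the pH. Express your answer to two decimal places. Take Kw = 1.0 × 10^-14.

(CH3)3CCOO- is the conjugate base of the weak acid (CH3)3CCOOH.
Kb = Kw/Ka = 1.0×10^-14 / 8.0 × 10^-6 = 1.25 × 10^-9
From the ICE table, Kb = [OH-]²/(0.133 − [OH-]) = 1.25 × 10^-9.
Assume [OH-] ≪ 0.133: [OH-] ≈ √(1.25 × 10^-9 × 0.133) = 1.29 × 10^-5 M
pOH = 4.89, so pH = 14.00 − pOH = 9.11

pH = 9.11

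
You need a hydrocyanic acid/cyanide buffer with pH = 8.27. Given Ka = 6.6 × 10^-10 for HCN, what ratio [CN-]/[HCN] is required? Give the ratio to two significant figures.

ratio = 0.12

pKa = -log(6.6 × 10^-10) = 9.180
pH = pKa + log(r) ⇒ log(r) = 8.27 − 9.180 = -0.910
r = [CN-]/[HCN] = 10^(-0.910) = 0.123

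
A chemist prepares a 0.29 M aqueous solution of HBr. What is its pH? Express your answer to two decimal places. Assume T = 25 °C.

HBr is a strong acid and dissociates completely, so [H+] = 0.29 M.
pH = -log(0.29) = 0.54

pH = 0.54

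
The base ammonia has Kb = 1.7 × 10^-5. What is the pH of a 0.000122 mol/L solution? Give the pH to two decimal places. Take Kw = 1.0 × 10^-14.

NH3 + H2O ⇌ NH4+ + OH-
From the ICE table, Kb = [OH-]²/(0.000122 − [OH-]) = 1.7 × 10^-5.
The 5% rule fails; solving [OH-]² + Kb·[OH-] − Kb·C₀ = 0 exactly:
[OH-] = (−Kb + √(Kb² + 4·Kb·C₀))/2 = 3.78 × 10^-5 M
pOH = −log(3.78 × 10^-5) = 4.42; pH = 14.00 − 4.42 = 9.58

pH = 9.58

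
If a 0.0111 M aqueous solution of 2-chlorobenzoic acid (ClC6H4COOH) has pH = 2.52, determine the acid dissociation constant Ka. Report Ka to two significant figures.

Ka = 1.1 × 10^-3

[H+] = 10^(-2.52) = 3.02 × 10^-3 M
At equilibrium [HA] = 0.0111 − 3.02 × 10^-3 = 8.08 × 10^-3 M
Ka = [H+][A-]/[HA] = (3.02 × 10^-3)² / 8.08 × 10^-3 = 1.1 × 10^-3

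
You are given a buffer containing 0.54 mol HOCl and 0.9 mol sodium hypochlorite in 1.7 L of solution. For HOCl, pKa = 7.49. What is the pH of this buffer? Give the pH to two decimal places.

pH = 7.71

Henderson–Hasselbalch: pH = pKa + log([OCl-]/[HOCl]) = 7.49 + log(0.9/0.54)
pH = 7.49 + (+0.222) = 7.71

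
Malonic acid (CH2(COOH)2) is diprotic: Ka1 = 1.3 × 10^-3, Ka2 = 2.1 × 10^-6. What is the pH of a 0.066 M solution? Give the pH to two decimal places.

Ka1 ≫ Ka2, so treat the first dissociation as the only significant source of H+.
Ka1 = x²/(0.066 − x) = 1.3 × 10^-3
Solving the quadratic: x = (−Ka1 + √(Ka1² + 4·Ka1·C₀))/2 = 8.64 × 10^-3 M
pH = −log(8.64 × 10^-3) = 2.06

pH = 2.06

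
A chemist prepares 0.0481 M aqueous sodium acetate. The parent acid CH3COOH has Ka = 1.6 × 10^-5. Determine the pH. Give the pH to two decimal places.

CH3COO- is the conjugate base of the weak acid CH3COOH.
Kb = Kw/Ka = 1.0×10^-14 / 1.6 × 10^-5 = 6.25 × 10^-10
From the ICE table, Kb = [OH-]²/(0.0481 − [OH-]) = 6.25 × 10^-10.
Since Kb ≪ C₀, [OH-] ≈ √(Kb·C₀) = 5.48 × 10^-6 M.
pOH = −log(5.48 × 10^-6) = 5.26; pH = 14.00 − 5.26 = 8.74

pH = 8.74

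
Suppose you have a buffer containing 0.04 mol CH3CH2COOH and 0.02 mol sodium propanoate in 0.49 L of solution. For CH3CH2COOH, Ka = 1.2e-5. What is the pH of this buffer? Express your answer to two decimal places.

pH = 4.62

pKa = −log(1.2 × 10^-5) = 4.921
Henderson–Hasselbalch: pH = pKa + log([CH3CH2COO-]/[CH3CH2COOH]) = 4.921 + log(0.02/0.04)
pH = 4.921 + (-0.301) = 4.62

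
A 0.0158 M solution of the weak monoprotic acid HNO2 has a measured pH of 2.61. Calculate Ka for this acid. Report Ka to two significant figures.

[H+] = 10^(-2.61) = 2.45 × 10^-3 M
At equilibrium [HA] = 0.0158 − 2.45 × 10^-3 = 1.34 × 10^-2 M
Ka = [H+][A-]/[HA] = (2.45 × 10^-3)² / 1.34 × 10^-2 = 4.5 × 10^-4

Ka = 4.5 × 10^-4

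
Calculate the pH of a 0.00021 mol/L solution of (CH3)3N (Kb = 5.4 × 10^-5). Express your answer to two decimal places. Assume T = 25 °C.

(CH3)3N + H2O ⇌ (CH3)3NH+ + OH-
Kb = [OH-]²/(0.00021 − [OH-]) = 5.4 × 10^-5
Here C₀/Kb ≈ 3.89, so the small-[OH-] approximation fails. Use the quadratic:
[OH-] = [−5.4e-05 + √(5.4e-05² + 4.54e-08)]/2 = 8.29 × 10^-5 M
pOH = −log(8.29 × 10^-5) = 4.08; pH = 14.00 − 4.08 = 9.92

pH = 9.92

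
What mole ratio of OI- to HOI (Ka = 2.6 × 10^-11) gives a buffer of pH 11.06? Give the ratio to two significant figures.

pKa = -log(2.6 × 10^-11) = 10.585
pH = pKa + log(r) ⇒ log(r) = 11.06 − 10.585 = +0.475
r = [OI-]/[HOI] = 10^(+0.475) = 2.99

ratio = 3.0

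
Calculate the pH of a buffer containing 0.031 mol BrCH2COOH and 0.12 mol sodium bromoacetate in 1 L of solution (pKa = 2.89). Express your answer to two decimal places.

pH = pKa + log([A⁻]/[HA]) = 2.89 + log(0.12/0.031)
pH = 2.89 + (+0.588) = 3.48

pH = 3.48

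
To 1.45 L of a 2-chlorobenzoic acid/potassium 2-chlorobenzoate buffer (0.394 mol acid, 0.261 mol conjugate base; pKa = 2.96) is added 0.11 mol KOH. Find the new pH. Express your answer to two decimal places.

OH- converts ClC6H4COOH to ClC6H4COO-: ClC6H4COOH → 0.284 mol, ClC6H4COO- → 0.371 mol.
pH = pKa + log([A⁻]/[HA]) = 2.96 + log(0.371/0.284) = 2.96 +0.116

pH = 3.08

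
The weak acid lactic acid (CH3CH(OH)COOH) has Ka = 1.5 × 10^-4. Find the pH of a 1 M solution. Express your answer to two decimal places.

CH3CH(OH)COOH ⇌ CH3CH(OH)COO- + H+
Ka = [H+]²/(1 − [H+]) = 1.5 × 10^-4
Assume [H+] ≪ 1: [H+] ≈ √(1.5 × 10^-4 × 1) = 1.22 × 10^-2 M
Check: 1.2% ionized — well under 5%, approximation valid.
pH = −log[H+] = −log(1.22 × 10^-2) = 1.91

pH = 1.91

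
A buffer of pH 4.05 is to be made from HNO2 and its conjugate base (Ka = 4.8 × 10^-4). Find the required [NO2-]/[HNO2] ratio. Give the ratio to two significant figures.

pKa = -log(4.8 × 10^-4) = 3.319
pH = pKa + log(r) ⇒ log(r) = 4.05 − 3.319 = +0.731
r = [NO2-]/[HNO2] = 10^(+0.731) = 5.38

ratio = 5.4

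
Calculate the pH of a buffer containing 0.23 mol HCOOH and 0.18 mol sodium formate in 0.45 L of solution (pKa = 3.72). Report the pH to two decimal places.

pH = 3.61

Using pH = pKa + log([base]/[acid]) with [base]/[acid] = 0.18/0.23:
pH = 3.72 + (-0.106) = 3.61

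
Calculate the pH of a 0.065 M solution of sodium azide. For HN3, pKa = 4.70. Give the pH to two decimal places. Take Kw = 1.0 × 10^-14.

N3- is the conjugate base of the weak acid HN3.
Ka = 10^(−4.70) = 2.00 × 10^-5
Kb = Kw/Ka = 1.0×10^-14 / 2.00 × 10^-5 = 5.00 × 10^-10
From the ICE table, Kb = [OH-]²/(0.065 − [OH-]) = 5.00 × 10^-10.
Neglecting [OH-] in the denominator: [OH-] = √(5.00 × 10^-10 × 0.065) = 5.70 × 10^-6 M
pOH = 5.24, so pH = 14.00 − pOH = 8.76

pH = 8.76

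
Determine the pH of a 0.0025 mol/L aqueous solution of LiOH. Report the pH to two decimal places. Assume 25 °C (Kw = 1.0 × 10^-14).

pH = 11.40

LiOH is a strong base; [OH-] = 0.0025 M.
pOH = -log(0.0025) = 2.60
pH = 14.00 - 2.60 = 11.40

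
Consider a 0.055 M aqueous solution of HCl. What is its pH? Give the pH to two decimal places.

HCl is a strong acid and dissociates completely, so [H+] = 0.055 M.
pH = -log(0.055) = 1.26

pH = 1.26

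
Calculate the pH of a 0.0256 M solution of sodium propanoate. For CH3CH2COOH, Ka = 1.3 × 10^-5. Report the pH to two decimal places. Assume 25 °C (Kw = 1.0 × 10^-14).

pH = 8.65

CH3CH2COO- is the conjugate base of the weak acid CH3CH2COOH.
Kb = Kw/Ka = 1.0×10^-14 / 1.3 × 10^-5 = 7.69 × 10^-10
Let x = [OH-] at equilibrium. Kb = x²/(0.0256 − x).
Since Kb ≪ C₀, x ≈ √(Kb·C₀) = 4.44 × 10^-6 M.
Check: 0.017% ionized — well under 5%, approximation valid.
pOH = −log(4.44 × 10^-6) = 5.35; pH = 14.00 − 5.35 = 8.65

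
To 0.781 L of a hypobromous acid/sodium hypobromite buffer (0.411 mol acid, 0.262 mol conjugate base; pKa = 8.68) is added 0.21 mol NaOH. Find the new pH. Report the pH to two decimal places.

OH- converts HOBr to OBr-: HOBr → 0.201 mol, OBr- → 0.472 mol.
pH = pKa + log([A⁻]/[HA]) = 8.68 + log(0.472/0.201) = 8.68 +0.371

pH = 9.05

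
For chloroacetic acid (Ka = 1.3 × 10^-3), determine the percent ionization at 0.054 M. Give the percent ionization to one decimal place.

ClCH2COOH ⇌ ClCH2COO- + H+; let x = [H+] at equilibrium.
Ka = x²/(C₀ − x); solving the quadratic gives x = 7.75 × 10^-3 M.
Fraction ionized = 7.75 × 10^-3 / 0.054 = 0.1435 → 14.4%

14.4%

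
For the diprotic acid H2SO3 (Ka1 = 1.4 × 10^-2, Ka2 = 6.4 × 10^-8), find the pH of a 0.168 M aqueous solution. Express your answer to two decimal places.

Since Ka1 ≫ Ka2, the first ionization dominates [H+].
Ka1 = x²/(0.168 − x) = 1.4 × 10^-2
Solving the quadratic: x = (−Ka1 + √(Ka1² + 4·Ka1·C₀))/2 = 4.20 × 10^-2 M
pH = −log(4.20 × 10^-2) = 1.38

pH = 1.38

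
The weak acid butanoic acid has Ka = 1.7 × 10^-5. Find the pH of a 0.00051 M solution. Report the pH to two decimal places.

CH3(CH2)2COOH ⇌ CH3(CH2)2COO- + H+
Ka = x²/(0.00051 − x) = 1.7 × 10^-5
x is not negligible relative to C₀; solve x² + 1.7e-05·x − 8.67e-09 = 0.
x = [−1.7e-05 + √(1.7e-05² + 3.47e-08)]/2 = 8.50 × 10^-5 M
pH = −log(8.50 × 10^-5) = 4.07

pH = 4.07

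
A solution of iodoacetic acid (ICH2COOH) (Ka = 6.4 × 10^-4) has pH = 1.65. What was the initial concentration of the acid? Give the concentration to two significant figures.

[H+] = 10^(-1.65) = 2.24 × 10^-2 M = x
Ka = x²/(C₀ − x) ⇒ C₀ = x + x²/Ka
C₀ = 2.24 × 10^-2 + (2.24 × 10^-2)²/(6.4 × 10^-4) = 8.06 × 10^-1 M

C₀ = 8.1 × 10^-1 M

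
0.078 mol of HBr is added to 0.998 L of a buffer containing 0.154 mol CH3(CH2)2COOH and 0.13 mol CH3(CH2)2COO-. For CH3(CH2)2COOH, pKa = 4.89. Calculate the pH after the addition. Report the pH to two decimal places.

pH = 4.24

After neutralization: n(CH3(CH2)2COOH) = 0.232 mol, n(CH3(CH2)2COO-) = 0.052 mol.
pH = pKa + log([A⁻]/[HA]) = 4.89 + log(0.052/0.232) = 4.89 -0.649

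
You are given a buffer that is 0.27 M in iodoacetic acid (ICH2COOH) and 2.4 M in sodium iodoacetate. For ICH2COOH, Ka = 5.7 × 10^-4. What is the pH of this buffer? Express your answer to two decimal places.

pKa = −log(5.7 × 10^-4) = 3.244
Henderson–Hasselbalch: pH = pKa + log([ICH2COO-]/[ICH2COOH]) = 3.244 + log(2.4/0.27)
pH = 3.244 + (+0.949) = 4.19

pH = 4.19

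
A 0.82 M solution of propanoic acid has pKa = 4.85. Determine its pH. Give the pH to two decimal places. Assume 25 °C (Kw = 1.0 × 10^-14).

CH3CH2COOH ⇌ CH3CH2COO- + H+
Ka = 10^(−4.85) = 1.41 × 10^-5
From the ICE table, Ka = x²/(0.82 − x) = 1.41 × 10^-5.
Assume x ≪ 0.82: x ≈ √(1.41 × 10^-5 × 0.82) = 3.40 × 10^-3 M
pH = −log[H+] = −log(3.40 × 10^-3) = 2.47

pH = 2.47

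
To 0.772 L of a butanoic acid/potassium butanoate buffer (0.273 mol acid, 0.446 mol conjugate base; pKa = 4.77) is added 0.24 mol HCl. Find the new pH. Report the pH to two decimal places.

After neutralization: n(CH3(CH2)2COOH) = 0.513 mol, n(CH3(CH2)2COO-) = 0.206 mol.
Henderson–Hasselbalch with mole ratio 0.206/0.513: pH = 4.77 + (-0.396)

pH = 4.37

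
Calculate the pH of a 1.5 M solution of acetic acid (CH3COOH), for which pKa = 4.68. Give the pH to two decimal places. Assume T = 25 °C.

CH3COOH ⇌ CH3COO- + H+
Ka = 10^(−4.68) = 2.09 × 10^-5
Ka = [H+]²/(1.5 − [H+]) = 2.09 × 10^-5
Since Ka ≪ C₀, [H+] ≈ √(Ka·C₀) = 5.60 × 10^-3 M.
pH = −log(5.60 × 10^-3) = 2.25

pH = 2.25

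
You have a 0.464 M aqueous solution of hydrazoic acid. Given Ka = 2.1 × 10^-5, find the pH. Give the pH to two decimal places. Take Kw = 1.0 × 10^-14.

pH = 2.51

HN3 ⇌ N3- + H+
From the ICE table, Ka = x²/(0.464 − x) = 2.1 × 10^-5.
Neglecting x in the denominator: x = √(2.1 × 10^-5 × 0.464) = 3.12 × 10^-3 M
pH = −log[H+] = −log(3.12 × 10^-3) = 2.51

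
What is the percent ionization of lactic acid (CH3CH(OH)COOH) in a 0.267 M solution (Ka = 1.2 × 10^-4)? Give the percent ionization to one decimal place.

CH3CH(OH)COOH ⇌ CH3CH(OH)COO- + H+; let x = [H+] at equilibrium.
x ≈ √(Ka·C₀) = √(1.2 × 10^-4 × 0.267) = 5.66 × 10^-3 M
% ionization = x/C₀ × 100% = 5.66 × 10^-3/0.267 × 100% = 2.1%

2.1%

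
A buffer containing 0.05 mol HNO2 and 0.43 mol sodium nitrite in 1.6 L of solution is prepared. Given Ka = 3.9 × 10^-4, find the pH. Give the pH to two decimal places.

pH = 4.34

pKa = −log(3.9 × 10^-4) = 3.409
pH = pKa + log([A⁻]/[HA]) = 3.409 + log(0.43/0.05)
pH = 3.409 + (+0.934) = 4.34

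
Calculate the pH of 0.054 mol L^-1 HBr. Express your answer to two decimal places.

pH = 1.27

HBr is a strong acid and dissociates completely, so [H+] = 0.054 M.
pH = -log(0.054) = 1.27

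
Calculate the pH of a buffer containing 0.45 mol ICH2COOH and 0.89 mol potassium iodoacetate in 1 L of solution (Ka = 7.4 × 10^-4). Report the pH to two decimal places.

pKa = −log(7.4 × 10^-4) = 3.131
Using pH = pKa + log([base]/[acid]) with [base]/[acid] = 0.89/0.45:
pH = 3.131 + (+0.296) = 3.43

pH = 3.43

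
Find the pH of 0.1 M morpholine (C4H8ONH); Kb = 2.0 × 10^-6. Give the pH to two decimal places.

C4H8ONH + H2O ⇌ C4H8ONH2+ + OH-
Let x = [OH-] at equilibrium. Kb = x²/(0.1 − x).
Neglecting x in the denominator: x = √(2.0 × 10^-6 × 0.1) = 4.47 × 10^-4 M
pOH = 3.35, so pH = 14.00 − pOH = 10.65

pH = 10.65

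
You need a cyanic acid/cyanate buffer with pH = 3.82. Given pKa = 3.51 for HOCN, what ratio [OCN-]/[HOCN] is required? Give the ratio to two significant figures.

pH = pKa + log(r) ⇒ log(r) = 3.82 − 3.51 = +0.31
r = [OCN-]/[HOCN] = 10^(+0.31) = 2.04

ratio = 2.0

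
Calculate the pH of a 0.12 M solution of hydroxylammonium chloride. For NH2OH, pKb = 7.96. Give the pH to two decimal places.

NH3OH+ is the conjugate acid of the weak base NH2OH.
Kb = 10^(−7.96) = 1.10 × 10^-8
Ka = Kw/Kb = 1.0×10^-14 / 1.10 × 10^-8 = 9.09 × 10^-7
Ka = x²/(0.12 − x) = 9.09 × 10^-7
Neglecting x in the denominator: x = √(9.09 × 10^-7 × 0.12) = 3.30 × 10^-4 M
pH = −log[H+] = −log(3.30 × 10^-4) = 3.48

pH = 3.48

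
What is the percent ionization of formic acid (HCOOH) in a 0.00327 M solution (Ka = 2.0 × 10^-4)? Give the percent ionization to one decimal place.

21.9%

HCOOH ⇌ HCOO- + H+; let x = [H+] at equilibrium.
Ka = x²/(C₀ − x); solving the quadratic gives x = 7.15 × 10^-4 M.
Fraction ionized = 7.15 × 10^-4 / 0.00327 = 0.2187 → 21.9%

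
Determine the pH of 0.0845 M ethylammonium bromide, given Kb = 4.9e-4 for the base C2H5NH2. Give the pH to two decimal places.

C2H5NH3+ is the conjugate acid of the weak base C2H5NH2.
Ka = Kw/Kb = 1.0×10^-14 / 4.9 × 10^-4 = 2.04 × 10^-11
Let x = [H+] at equilibrium. Ka = x²/(0.0845 − x).
Neglecting x in the denominator: x = √(2.04 × 10^-11 × 0.0845) = 1.31 × 10^-6 M
Check: 0.0016% ionized — well under 5%, approximation valid.
pH = −log(1.31 × 10^-6) = 5.88

pH = 5.88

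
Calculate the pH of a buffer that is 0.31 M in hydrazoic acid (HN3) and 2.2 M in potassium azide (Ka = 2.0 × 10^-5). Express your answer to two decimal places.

pH = 5.55

pKa = −log(2.0 × 10^-5) = 4.699
pH = pKa + log([A⁻]/[HA]) = 4.699 + log(2.2/0.31)
pH = 4.699 + (+0.851) = 5.55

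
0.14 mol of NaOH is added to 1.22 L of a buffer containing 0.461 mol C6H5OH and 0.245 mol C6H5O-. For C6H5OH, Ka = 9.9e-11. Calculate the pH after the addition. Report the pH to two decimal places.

After neutralization: n(C6H5OH) = 0.321 mol, n(C6H5O-) = 0.385 mol.
pKa = −log(9.9 × 10^-11) = 10.004
pH = pKa + log(n_C6H5O-/n_C6H5OH) = 10.004 + log(0.385/0.321) = 10.004 + (+0.079)

pH = 10.08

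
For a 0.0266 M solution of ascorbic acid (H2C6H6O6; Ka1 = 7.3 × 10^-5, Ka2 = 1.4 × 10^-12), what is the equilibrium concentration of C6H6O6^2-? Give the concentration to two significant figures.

1.4 × 10^-12 M

First ionization gives [H+] ≈ [HC6H6O6-] = 1.36 × 10^-3 M.
Second step: Ka2 = [H+][C6H6O6^2-]/[HC6H6O6-] ≈ [C6H6O6^2-] (since [H+] ≈ [HC6H6O6-]).
So [C6H6O6^2-] ≈ Ka2.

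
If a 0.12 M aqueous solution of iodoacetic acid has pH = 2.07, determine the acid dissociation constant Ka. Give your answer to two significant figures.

[H+] = 10^(-2.07) = 8.51 × 10^-3 M
At equilibrium [HA] = 0.12 − 8.51 × 10^-3 = 1.11 × 10^-1 M
Ka = [H+][A-]/[HA] = (8.51 × 10^-3)² / 1.11 × 10^-1 = 6.5 × 10^-4

Ka = 6.5 × 10^-4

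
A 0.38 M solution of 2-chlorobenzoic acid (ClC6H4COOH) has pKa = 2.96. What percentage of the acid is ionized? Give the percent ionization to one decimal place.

5.2%

ClC6H4COOH ⇌ ClC6H4COO- + H+; let x = [H+] at equilibrium.
Ka = 10^(−2.96) = 1.10 × 10^-3
Solve x² + 0.0011x − 0.000418 = 0 → x = 1.99 × 10^-2 M
Fraction ionized = 1.99 × 10^-2 / 0.38 = 0.0524 → 5.2%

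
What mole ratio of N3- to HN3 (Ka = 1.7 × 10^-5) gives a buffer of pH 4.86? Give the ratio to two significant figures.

pKa = -log(1.7 × 10^-5) = 4.770
pH = pKa + log(r) ⇒ log(r) = 4.86 − 4.770 = +0.090
r = [N3-]/[HN3] = 10^(+0.090) = 1.23

ratio = 1.2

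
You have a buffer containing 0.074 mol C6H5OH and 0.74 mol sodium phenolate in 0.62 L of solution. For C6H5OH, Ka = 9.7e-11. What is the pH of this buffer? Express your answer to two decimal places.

pH = 11.01

pKa = −log(9.7 × 10^-11) = 10.013
Using pH = pKa + log([base]/[acid]) with [base]/[acid] = 0.74/0.074:
pH = 10.013 + (+1.000) = 11.01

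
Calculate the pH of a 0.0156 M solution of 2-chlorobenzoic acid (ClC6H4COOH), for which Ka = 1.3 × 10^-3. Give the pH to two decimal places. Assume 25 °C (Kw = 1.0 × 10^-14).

pH = 2.41

ClC6H4COOH ⇌ ClC6H4COO- + H+
From the ICE table, Ka = [H+]²/(0.0156 − [H+]) = 1.3 × 10^-3.
Here C₀/Ka ≈ 12, so the small-[H+] approximation fails. Use the quadratic:
[H+] = (−Ka + √(Ka² + 4·Ka·C₀))/2 = 3.90 × 10^-3 M
pH = −log(3.90 × 10^-3) = 2.41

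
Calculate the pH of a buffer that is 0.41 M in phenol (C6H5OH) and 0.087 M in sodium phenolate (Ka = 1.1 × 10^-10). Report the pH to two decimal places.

pH = 9.29

pKa = −log(1.1 × 10^-10) = 9.959
Using pH = pKa + log([base]/[acid]) with [base]/[acid] = 0.087/0.41:
pH = 9.959 + (-0.673) = 9.29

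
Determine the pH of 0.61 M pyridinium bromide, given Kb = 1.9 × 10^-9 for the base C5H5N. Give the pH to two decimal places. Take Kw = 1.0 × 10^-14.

pH = 2.75

C5H5NH+ is the conjugate acid of the weak base C5H5N.
Ka = Kw/Kb = 1.0×10^-14 / 1.9 × 10^-9 = 5.26 × 10^-6
Ka = [H+]²/(0.61 − [H+]) = 5.26 × 10^-6
Since Ka ≪ C₀, [H+] ≈ √(Ka·C₀) = 1.79 × 10^-3 M.
pH = −log[H+] = −log(1.79 × 10^-3) = 2.75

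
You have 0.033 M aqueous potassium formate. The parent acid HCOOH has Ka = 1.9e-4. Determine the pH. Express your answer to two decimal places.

pH = 8.12

HCOO- is the conjugate base of the weak acid HCOOH.
Kb = Kw/Ka = 1.0×10^-14 / 1.9 × 10^-4 = 5.26 × 10^-11
From the ICE table, Kb = [OH-]²/(0.033 − [OH-]) = 5.26 × 10^-11.
Assume [OH-] ≪ 0.033: [OH-] ≈ √(5.26 × 10^-11 × 0.033) = 1.32 × 10^-6 M
pOH = 5.88, so pH = 14.00 − pOH = 8.12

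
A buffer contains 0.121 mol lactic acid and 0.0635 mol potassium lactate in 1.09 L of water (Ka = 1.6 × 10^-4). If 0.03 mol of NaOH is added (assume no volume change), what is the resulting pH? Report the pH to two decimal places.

pH = 3.81

OH- converts CH3CH(OH)COOH to CH3CH(OH)COO-: CH3CH(OH)COOH → 0.091 mol, CH3CH(OH)COO- → 0.0935 mol.
pKa = −log(1.6 × 10^-4) = 3.796
Henderson–Hasselbalch with mole ratio 0.0935/0.091: pH = 3.796 + (+0.012)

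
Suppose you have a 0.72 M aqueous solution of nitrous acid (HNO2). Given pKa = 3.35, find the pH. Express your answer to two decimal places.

pH = 1.75

HNO2 ⇌ NO2- + H+
Ka = 10^(−3.35) = 4.47 × 10^-4
From the ICE table, Ka = [H+]²/(0.72 − [H+]) = 4.47 × 10^-4.
Neglecting [H+] in the denominator: [H+] = √(4.47 × 10^-4 × 0.72) = 1.79 × 10^-2 M
Check: 2.5% ionized — well under 5%, approximation valid.
pH = −log[H+] = −log(1.79 × 10^-2) = 1.75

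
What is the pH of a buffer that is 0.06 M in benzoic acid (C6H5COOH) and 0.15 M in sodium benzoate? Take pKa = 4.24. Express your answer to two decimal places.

pH = 4.64

pH = pKa + log([A⁻]/[HA]) = 4.24 + log(0.15/0.06)
pH = 4.24 + (+0.398) = 4.64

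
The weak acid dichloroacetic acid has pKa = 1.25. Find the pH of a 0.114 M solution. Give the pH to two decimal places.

Cl2CHCOOH ⇌ Cl2CHCOO- + H+
Ka = 10^(−1.25) = 5.62 × 10^-2
From the ICE table, Ka = x²/(0.114 − x) = 5.62 × 10^-2.
The 5% rule fails; solving x² + Ka·x − Ka·C₀ = 0 exactly:
x = [−0.0562 + √(0.0562² + 0.0256)]/2 = 5.67 × 10^-2 M
pH = −log[H+] = −log(5.67 × 10^-2) = 1.25

pH = 1.25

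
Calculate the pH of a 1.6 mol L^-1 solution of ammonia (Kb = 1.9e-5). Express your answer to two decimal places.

pH = 11.74

NH3 + H2O ⇌ NH4+ + OH-
Let x = [OH-] at equilibrium. Kb = x²/(1.6 − x).
Since Kb ≪ C₀, x ≈ √(Kb·C₀) = 5.51 × 10^-3 M.
Check: 0.34% ionized — well under 5%, approximation valid.
pOH = −log(5.51 × 10^-3) = 2.26; pH = 14.00 − 2.26 = 11.74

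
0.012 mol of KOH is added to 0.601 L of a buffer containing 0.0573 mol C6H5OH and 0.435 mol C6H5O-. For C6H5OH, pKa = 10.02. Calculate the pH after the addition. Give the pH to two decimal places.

pH = 11.01

OH- converts C6H5OH to C6H5O-: C6H5OH → 0.0453 mol, C6H5O- → 0.447 mol.
pH = pKa + log(n_C6H5O-/n_C6H5OH) = 10.02 + log(0.447/0.0453) = 10.02 + (+0.994)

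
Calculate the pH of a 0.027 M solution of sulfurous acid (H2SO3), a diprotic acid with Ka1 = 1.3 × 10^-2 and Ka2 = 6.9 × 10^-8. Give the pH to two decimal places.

pH = 1.88

Since Ka1 ≫ Ka2, the first ionization dominates [H+].
Ka1 = x²/(0.027 − x) = 1.3 × 10^-2
Solving the quadratic: x = (−Ka1 + √(Ka1² + 4·Ka1·C₀))/2 = 1.33 × 10^-2 M
pH = −log(1.33 × 10^-2) = 1.88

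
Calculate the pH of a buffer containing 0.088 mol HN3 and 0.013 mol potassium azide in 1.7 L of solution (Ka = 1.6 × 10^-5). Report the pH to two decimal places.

pKa = −log(1.6 × 10^-5) = 4.796
Henderson–Hasselbalch: pH = pKa + log([N3-]/[HN3]) = 4.796 + log(0.013/0.088)
pH = 4.796 + (-0.831) = 3.97

pH = 3.97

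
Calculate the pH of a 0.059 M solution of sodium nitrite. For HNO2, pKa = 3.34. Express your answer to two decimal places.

NO2- is the conjugate base of the weak acid HNO2.
Ka = 10^(−3.34) = 4.57 × 10^-4
Kb = Kw/Ka = 1.0×10^-14 / 4.57 × 10^-4 = 2.19 × 10^-11
From the ICE table, Kb = x²/(0.059 − x) = 2.19 × 10^-11.
Neglecting x in the denominator: x = √(2.19 × 10^-11 × 0.059) = 1.14 × 10^-6 M
pOH = 5.94, so pH = 14.00 − pOH = 8.06

pH = 8.06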